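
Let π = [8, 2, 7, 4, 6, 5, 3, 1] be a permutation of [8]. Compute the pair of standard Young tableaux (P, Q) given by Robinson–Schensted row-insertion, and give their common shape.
P = [1, 3, 5] / [2] / [4] / [6] / [7] / [8];  Q = [1, 3, 5] / [2] / [4] / [6] / [7] / [8];  common shape = (3, 1, 1, 1, 1, 1)

Row-insert the values π_1, π_2, … into P one at a time, bumping the leftmost entry strictly greater than the inserted value down to the next row. The recording tableau Q records, in position (i, j), the step at which that cell was added to P.
  Insert 8 (step 1): P = [8];  Q = [1]
  Insert 2 (step 2): P = [2] / [8];  Q = [1] / [2]
  Insert 7 (step 3): P = [2, 7] / [8];  Q = [1, 3] / [2]
  Insert 4 (step 4): P = [2, 4] / [7] / [8];  Q = [1, 3] / [2] / [4]
  Insert 6 (step 5): P = [2, 4, 6] / [7] / [8];  Q = [1, 3, 5] / [2] / [4]
  Insert 5 (step 6): P = [2, 4, 5] / [6] / [7] / [8];  Q = [1, 3, 5] / [2] / [4] / [6]
  Insert 3 (step 7): P = [2, 3, 5] / [4] / [6] / [7] / [8];  Q = [1, 3, 5] / [2] / [4] / [6] / [7]
  Insert 1 (step 8): P = [1, 3, 5] / [2] / [4] / [6] / [7] / [8];  Q = [1, 3, 5] / [2] / [4] / [6] / [7] / [8]
Final shape: (3, 1, 1, 1, 1, 1).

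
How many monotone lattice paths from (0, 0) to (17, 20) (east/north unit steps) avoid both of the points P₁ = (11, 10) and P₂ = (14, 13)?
Number of paths = 11520341382

Inclusion–exclusion. Total paths: C(37, 17) = 15905368710. Through P₁: C(21, 11)·C(16, 6) = 2824549728. Through P₂: C(27, 14)·C(10, 3) = 2406996000. Since P₁ is strictly southwest of P₂, a monotone path through both must visit P₁ then P₂; paths through both = C(21, 11)·C(6, 3)·C(10, 3) = 846518400. Avoid both = 15905368710 − 2824549728 − 2406996000 + 846518400 = 11520341382.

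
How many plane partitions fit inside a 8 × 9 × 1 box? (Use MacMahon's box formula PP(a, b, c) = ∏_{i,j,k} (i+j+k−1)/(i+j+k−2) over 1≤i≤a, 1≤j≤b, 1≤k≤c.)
PP(8, 9, 1) = 24310

Evaluate the triple product over i = 1..8, j = 1..9, k = 1..1. The factors are (2/1) · (3/2) · (4/3) · (5/4) · (6/5) · (7/6) · (8/7) · (9/8) · … (72 factors total). The numerators and denominators telescope so the product is an integer; carrying out the multiplication exactly gives PP(8, 9, 1) = 24310.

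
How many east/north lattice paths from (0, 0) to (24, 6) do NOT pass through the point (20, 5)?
Number of paths = 328125

Total paths from (0, 0) to (24, 6): C(30, 24) = 593775. Paths through (20, 5): (paths (0, 0) → (20, 5)) × (paths (20, 5) → (24, 6)) = C(25, 20) · C(5, 4) = 53130 · 5 = 265650. Avoidance count = 593775 − 265650 = 328125.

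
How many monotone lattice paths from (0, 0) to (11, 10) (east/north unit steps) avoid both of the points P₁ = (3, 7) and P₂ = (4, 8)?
Number of paths = 323736

Inclusion–exclusion. Total paths: C(21, 11) = 352716. Through P₁: C(10, 3)·C(11, 8) = 19800. Through P₂: C(12, 4)·C(9, 7) = 17820. Since P₁ is strictly southwest of P₂, a monotone path through both must visit P₁ then P₂; paths through both = C(10, 3)·C(2, 1)·C(9, 7) = 8640. Avoid both = 352716 − 19800 − 17820 + 8640 = 323736.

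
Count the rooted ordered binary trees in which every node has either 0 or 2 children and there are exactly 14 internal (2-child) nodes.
C_14 = 2674440

These full binary trees are counted by the Catalan number C_n = (1/(n + 1)) · C(2n, n). For n = 14: C_14 = (1/15) · C(28, 14) = 40116600/15 = 2674440.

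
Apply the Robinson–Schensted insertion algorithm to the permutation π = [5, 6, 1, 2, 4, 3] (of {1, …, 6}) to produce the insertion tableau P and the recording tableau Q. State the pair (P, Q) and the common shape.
P = [1, 2, 3] / [4, 6] / [5];  Q = [1, 2, 5] / [3, 4] / [6];  common shape = (3, 2, 1)

Row-insert the values π_1, π_2, … into P one at a time, bumping the leftmost entry strictly greater than the inserted value down to the next row. The recording tableau Q records, in position (i, j), the step at which that cell was added to P.
  Insert 5 (step 1): P = [5];  Q = [1]
  Insert 6 (step 2): P = [5, 6];  Q = [1, 2]
  Insert 1 (step 3): P = [1, 6] / [5];  Q = [1, 2] / [3]
  Insert 2 (step 4): P = [1, 2] / [5, 6];  Q = [1, 2] / [3, 4]
  Insert 4 (step 5): P = [1, 2, 4] / [5, 6];  Q = [1, 2, 5] / [3, 4]
  Insert 3 (step 6): P = [1, 2, 3] / [4, 6] / [5];  Q = [1, 2, 5] / [3, 4] / [6]
Final shape: (3, 2, 1).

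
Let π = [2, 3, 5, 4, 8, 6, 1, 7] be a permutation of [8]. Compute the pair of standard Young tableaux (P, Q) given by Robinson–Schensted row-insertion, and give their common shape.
P = [1, 3, 4, 6, 7] / [2, 8] / [5];  Q = [1, 2, 3, 5, 8] / [4, 6] / [7];  common shape = (5, 2, 1)

Row-insert the values π_1, π_2, … into P one at a time, bumping the leftmost entry strictly greater than the inserted value down to the next row. The recording tableau Q records, in position (i, j), the step at which that cell was added to P.
  Insert 2 (step 1): P = [2];  Q = [1]
  Insert 3 (step 2): P = [2, 3];  Q = [1, 2]
  Insert 5 (step 3): P = [2, 3, 5];  Q = [1, 2, 3]
  Insert 4 (step 4): P = [2, 3, 4] / [5];  Q = [1, 2, 3] / [4]
  Insert 8 (step 5): P = [2, 3, 4, 8] / [5];  Q = [1, 2, 3, 5] / [4]
  Insert 6 (step 6): P = [2, 3, 4, 6] / [5, 8];  Q = [1, 2, 3, 5] / [4, 6]
  Insert 1 (step 7): P = [1, 3, 4, 6] / [2, 8] / [5];  Q = [1, 2, 3, 5] / [4, 6] / [7]
  Insert 7 (step 8): P = [1, 3, 4, 6, 7] / [2, 8] / [5];  Q = [1, 2, 3, 5, 8] / [4, 6] / [7]
Final shape: (5, 2, 1).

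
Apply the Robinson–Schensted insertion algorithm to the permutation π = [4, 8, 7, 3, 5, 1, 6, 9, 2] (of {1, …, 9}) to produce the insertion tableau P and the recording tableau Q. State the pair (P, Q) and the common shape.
P = [1, 2, 6, 9] / [3, 5] / [4, 7] / [8];  Q = [1, 2, 7, 8] / [3, 5] / [4, 9] / [6];  common shape = (4, 2, 2, 1)

Row-insert the values π_1, π_2, … into P one at a time, bumping the leftmost entry strictly greater than the inserted value down to the next row. The recording tableau Q records, in position (i, j), the step at which that cell was added to P.
  Insert 4 (step 1): P = [4];  Q = [1]
  Insert 8 (step 2): P = [4, 8];  Q = [1, 2]
  Insert 7 (step 3): P = [4, 7] / [8];  Q = [1, 2] / [3]
  Insert 3 (step 4): P = [3, 7] / [4] / [8];  Q = [1, 2] / [3] / [4]
  Insert 5 (step 5): P = [3, 5] / [4, 7] / [8];  Q = [1, 2] / [3, 5] / [4]
  Insert 1 (step 6): P = [1, 5] / [3, 7] / [4] / [8];  Q = [1, 2] / [3, 5] / [4] / [6]
  Insert 6 (step 7): P = [1, 5, 6] / [3, 7] / [4] / [8];  Q = [1, 2, 7] / [3, 5] / [4] / [6]
  Insert 9 (step 8): P = [1, 5, 6, 9] / [3, 7] / [4] / [8];  Q = [1, 2, 7, 8] / [3, 5] / [4] / [6]
  Insert 2 (step 9): P = [1, 2, 6, 9] / [3, 5] / [4, 7] / [8];  Q = [1, 2, 7, 8] / [3, 5] / [4, 9] / [6]
Final shape: (4, 2, 2, 1).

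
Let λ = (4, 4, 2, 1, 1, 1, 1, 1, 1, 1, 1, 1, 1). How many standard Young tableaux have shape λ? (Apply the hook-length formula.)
# SYT of shape (4, 4, 2, 1, 1, 1, 1, 1, 1, 1, 1, 1, 1) = 969969

Hook-length formula: f^λ = n! / Π hook(c), product over all cells c of the Young diagram. For λ = (4, 4, 2, 1, 1, 1, 1, 1, 1, 1, 1, 1, 1), n = 20 boxes. Hook lengths by row (left-to-right, top-to-bottom): [16, 5, 3, 2]; [15, 4, 2, 1]; [12, 1]; [10]; [9]; [8]; [7]; [6]; [5]; [4]; [3]; [2]; [1]. Product of hooks = 2508226560000. So f^λ = 20! / 2508226560000 = 2432902008176640000 / 2508226560000 = 969969.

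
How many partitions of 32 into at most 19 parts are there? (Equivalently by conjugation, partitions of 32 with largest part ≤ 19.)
p(32, parts ≤ 19) = 8077

Use the recurrence p(n, m) = p(n, m−1) + p(n−m, m): either the largest part is < m (count p(n, m−1)) or the largest part is exactly m (remove one copy of m, count p(n−m, m)). With p(0, ·) = 1 this gives p(32, parts ≤ 19) = 8077. (By conjugating Young diagrams, this also counts partitions of 32 into at most 19 parts.)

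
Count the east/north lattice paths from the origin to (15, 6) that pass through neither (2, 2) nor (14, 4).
Number of paths = 32442

Inclusion–exclusion. Total paths: C(21, 15) = 54264. Through P₁: C(4, 2)·C(17, 13) = 14280. Through P₂: C(18, 14)·C(3, 1) = 9180. Since P₁ is strictly southwest of P₂, a monotone path through both must visit P₁ then P₂; paths through both = C(4, 2)·C(14, 12)·C(3, 1) = 1638. Avoid both = 54264 − 14280 − 9180 + 1638 = 32442.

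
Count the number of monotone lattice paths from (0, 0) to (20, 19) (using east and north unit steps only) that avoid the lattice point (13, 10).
Number of paths = 55835149370

Total paths from (0, 0) to (20, 19): C(39, 20) = 68923264410. Paths through (13, 10): (paths (0, 0) → (13, 10)) × (paths (13, 10) → (20, 19)) = C(23, 13) · C(16, 7) = 1144066 · 11440 = 13088115040. Avoidance count = 68923264410 − 13088115040 = 55835149370.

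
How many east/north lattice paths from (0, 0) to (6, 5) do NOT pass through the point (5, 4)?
Number of paths = 210

Total paths from (0, 0) to (6, 5): C(11, 6) = 462. Paths through (5, 4): (paths (0, 0) → (5, 4)) × (paths (5, 4) → (6, 5)) = C(9, 5) · C(2, 1) = 126 · 2 = 252. Avoidance count = 462 − 252 = 210.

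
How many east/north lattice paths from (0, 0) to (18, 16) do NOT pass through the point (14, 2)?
Number of paths = 2203594230

Total paths from (0, 0) to (18, 16): C(34, 18) = 2203961430. Paths through (14, 2): (paths (0, 0) → (14, 2)) × (paths (14, 2) → (18, 16)) = C(16, 14) · C(18, 4) = 120 · 3060 = 367200. Avoidance count = 2203961430 − 367200 = 2203594230.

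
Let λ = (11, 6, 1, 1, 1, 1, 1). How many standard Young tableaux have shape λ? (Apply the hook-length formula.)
# SYT of shape (11, 6, 1, 1, 1, 1, 1) = 62741952

Hook-length formula: f^λ = n! / Π hook(c), product over all cells c of the Young diagram. For λ = (11, 6, 1, 1, 1, 1, 1), n = 22 boxes. Hook lengths by row (left-to-right, top-to-bottom): [17, 11, 10, 9, 8, 7, 5, 4, 3, 2, 1]; [11, 5, 4, 3, 2, 1]; [5]; [4]; [3]; [2]; [1]. Product of hooks = 17914659840000. So f^λ = 22! / 17914659840000 = 1124000727777607680000 / 17914659840000 = 62741952.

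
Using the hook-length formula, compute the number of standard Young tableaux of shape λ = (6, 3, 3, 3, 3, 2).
# SYT of shape (6, 3, 3, 3, 3, 2) = 31744440

Hook-length formula: f^λ = n! / Π hook(c), product over all cells c of the Young diagram. For λ = (6, 3, 3, 3, 3, 2), n = 20 boxes. Hook lengths by row (left-to-right, top-to-bottom): [11, 10, 8, 3, 2, 1]; [7, 6, 4]; [6, 5, 3]; [5, 4, 2]; [4, 3, 1]; [2, 1]. Product of hooks = 76640256000. So f^λ = 20! / 76640256000 = 2432902008176640000 / 76640256000 = 31744440.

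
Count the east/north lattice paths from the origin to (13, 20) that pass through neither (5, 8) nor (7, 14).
Number of paths = 336897594

Inclusion–exclusion. Total paths: C(33, 13) = 573166440. Through P₁: C(13, 5)·C(20, 8) = 162123390. Through P₂: C(21, 7)·C(12, 6) = 107442720. Since P₁ is strictly southwest of P₂, a monotone path through both must visit P₁ then P₂; paths through both = C(13, 5)·C(8, 2)·C(12, 6) = 33297264. Avoid both = 573166440 − 162123390 − 107442720 + 33297264 = 336897594.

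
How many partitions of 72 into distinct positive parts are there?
q(72) = 36352

A partition into distinct parts is a strictly decreasing sequence summing to n. The recurrence d(n, m) = d(n, m−1) + d(n−m, m−1) (use part m at most once) with q(n) = d(n, n) gives q(72) = 36352. (Euler's theorem: # distinct-part partitions = # odd-part partitions.)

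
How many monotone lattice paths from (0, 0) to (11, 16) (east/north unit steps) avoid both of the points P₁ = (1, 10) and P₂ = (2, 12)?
Number of paths = 12908337

Inclusion–exclusion. Total paths: C(27, 11) = 13037895. Through P₁: C(11, 1)·C(16, 10) = 88088. Through P₂: C(14, 2)·C(13, 9) = 65065. Since P₁ is strictly southwest of P₂, a monotone path through both must visit P₁ then P₂; paths through both = C(11, 1)·C(3, 1)·C(13, 9) = 23595. Avoid both = 13037895 − 88088 − 65065 + 23595 = 12908337.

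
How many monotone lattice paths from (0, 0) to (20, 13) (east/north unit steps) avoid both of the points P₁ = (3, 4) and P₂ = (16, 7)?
Number of paths = 416440220

Inclusion–exclusion. Total paths: C(33, 20) = 573166440. Through P₁: C(7, 3)·C(26, 17) = 109359250. Through P₂: C(23, 16)·C(10, 4) = 51482970. Since P₁ is strictly southwest of P₂, a monotone path through both must visit P₁ then P₂; paths through both = C(7, 3)·C(16, 13)·C(10, 4) = 4116000. Avoid both = 573166440 − 109359250 − 51482970 + 4116000 = 416440220.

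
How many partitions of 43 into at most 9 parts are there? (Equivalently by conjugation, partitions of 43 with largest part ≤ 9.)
p(43, parts ≤ 9) = 19720

Use the recurrence p(n, m) = p(n, m−1) + p(n−m, m): either the largest part is < m (count p(n, m−1)) or the largest part is exactly m (remove one copy of m, count p(n−m, m)). With p(0, ·) = 1 this gives p(43, parts ≤ 9) = 19720. (By conjugating Young diagrams, this also counts partitions of 43 into at most 9 parts.)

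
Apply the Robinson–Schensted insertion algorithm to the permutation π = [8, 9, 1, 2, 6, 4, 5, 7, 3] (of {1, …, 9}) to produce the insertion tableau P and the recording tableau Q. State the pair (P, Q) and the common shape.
P = [1, 2, 3, 5, 7] / [4, 9] / [6] / [8];  Q = [1, 2, 5, 7, 8] / [3, 4] / [6] / [9];  common shape = (5, 2, 1, 1)

Row-insert the values π_1, π_2, … into P one at a time, bumping the leftmost entry strictly greater than the inserted value down to the next row. The recording tableau Q records, in position (i, j), the step at which that cell was added to P.
  Insert 8 (step 1): P = [8];  Q = [1]
  Insert 9 (step 2): P = [8, 9];  Q = [1, 2]
  Insert 1 (step 3): P = [1, 9] / [8];  Q = [1, 2] / [3]
  Insert 2 (step 4): P = [1, 2] / [8, 9];  Q = [1, 2] / [3, 4]
  Insert 6 (step 5): P = [1, 2, 6] / [8, 9];  Q = [1, 2, 5] / [3, 4]
  Insert 4 (step 6): P = [1, 2, 4] / [6, 9] / [8];  Q = [1, 2, 5] / [3, 4] / [6]
  Insert 5 (step 7): P = [1, 2, 4, 5] / [6, 9] / [8];  Q = [1, 2, 5, 7] / [3, 4] / [6]
  Insert 7 (step 8): P = [1, 2, 4, 5, 7] / [6, 9] / [8];  Q = [1, 2, 5, 7, 8] / [3, 4] / [6]
  Insert 3 (step 9): P = [1, 2, 3, 5, 7] / [4, 9] / [6] / [8];  Q = [1, 2, 5, 7, 8] / [3, 4] / [6] / [9]
Final shape: (5, 2, 1, 1).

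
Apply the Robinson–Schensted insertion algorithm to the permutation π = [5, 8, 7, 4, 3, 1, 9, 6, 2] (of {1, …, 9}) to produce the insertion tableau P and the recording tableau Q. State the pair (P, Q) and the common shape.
P = [1, 2, 9] / [3, 6] / [4, 7] / [5] / [8];  Q = [1, 2, 7] / [3, 8] / [4, 9] / [5] / [6];  common shape = (3, 2, 2, 1, 1)

Row-insert the values π_1, π_2, … into P one at a time, bumping the leftmost entry strictly greater than the inserted value down to the next row. The recording tableau Q records, in position (i, j), the step at which that cell was added to P.
  Insert 5 (step 1): P = [5];  Q = [1]
  Insert 8 (step 2): P = [5, 8];  Q = [1, 2]
  Insert 7 (step 3): P = [5, 7] / [8];  Q = [1, 2] / [3]
  Insert 4 (step 4): P = [4, 7] / [5] / [8];  Q = [1, 2] / [3] / [4]
  Insert 3 (step 5): P = [3, 7] / [4] / [5] / [8];  Q = [1, 2] / [3] / [4] / [5]
  Insert 1 (step 6): P = [1, 7] / [3] / [4] / [5] / [8];  Q = [1, 2] / [3] / [4] / [5] / [6]
  Insert 9 (step 7): P = [1, 7, 9] / [3] / [4] / [5] / [8];  Q = [1, 2, 7] / [3] / [4] / [5] / [6]
  Insert 6 (step 8): P = [1, 6, 9] / [3, 7] / [4] / [5] / [8];  Q = [1, 2, 7] / [3, 8] / [4] / [5] / [6]
  Insert 2 (step 9): P = [1, 2, 9] / [3, 6] / [4, 7] / [5] / [8];  Q = [1, 2, 7] / [3, 8] / [4, 9] / [5] / [6]
Final shape: (3, 2, 2, 1, 1).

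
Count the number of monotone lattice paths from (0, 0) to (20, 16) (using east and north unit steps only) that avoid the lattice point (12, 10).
Number of paths = 5365994172

Total paths from (0, 0) to (20, 16): C(36, 20) = 7307872110. Paths through (12, 10): (paths (0, 0) → (12, 10)) × (paths (12, 10) → (20, 16)) = C(22, 12) · C(14, 8) = 646646 · 3003 = 1941877938. Avoidance count = 7307872110 − 1941877938 = 5365994172.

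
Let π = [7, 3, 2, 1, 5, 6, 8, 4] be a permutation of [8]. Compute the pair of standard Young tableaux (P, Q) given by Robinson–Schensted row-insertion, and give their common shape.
P = [1, 4, 6, 8] / [2, 5] / [3] / [7];  Q = [1, 5, 6, 7] / [2, 8] / [3] / [4];  common shape = (4, 2, 1, 1)

Row-insert the values π_1, π_2, … into P one at a time, bumping the leftmost entry strictly greater than the inserted value down to the next row. The recording tableau Q records, in position (i, j), the step at which that cell was added to P.
  Insert 7 (step 1): P = [7];  Q = [1]
  Insert 3 (step 2): P = [3] / [7];  Q = [1] / [2]
  Insert 2 (step 3): P = [2] / [3] / [7];  Q = [1] / [2] / [3]
  Insert 1 (step 4): P = [1] / [2] / [3] / [7];  Q = [1] / [2] / [3] / [4]
  Insert 5 (step 5): P = [1, 5] / [2] / [3] / [7];  Q = [1, 5] / [2] / [3] / [4]
  Insert 6 (step 6): P = [1, 5, 6] / [2] / [3] / [7];  Q = [1, 5, 6] / [2] / [3] / [4]
  Insert 8 (step 7): P = [1, 5, 6, 8] / [2] / [3] / [7];  Q = [1, 5, 6, 7] / [2] / [3] / [4]
  Insert 4 (step 8): P = [1, 4, 6, 8] / [2, 5] / [3] / [7];  Q = [1, 5, 6, 7] / [2, 8] / [3] / [4]
Final shape: (4, 2, 1, 1).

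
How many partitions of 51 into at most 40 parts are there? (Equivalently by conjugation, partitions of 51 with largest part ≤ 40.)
p(51, parts ≤ 40) = 239804

Use the recurrence p(n, m) = p(n, m−1) + p(n−m, m): either the largest part is < m (count p(n, m−1)) or the largest part is exactly m (remove one copy of m, count p(n−m, m)). With p(0, ·) = 1 this gives p(51, parts ≤ 40) = 239804. (By conjugating Young diagrams, this also counts partitions of 51 into at most 40 parts.)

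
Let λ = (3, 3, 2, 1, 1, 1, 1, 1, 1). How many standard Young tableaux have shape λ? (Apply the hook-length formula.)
# SYT of shape (3, 3, 2, 1, 1, 1, 1, 1, 1) = 5733

Hook-length formula: f^λ = n! / Π hook(c), product over all cells c of the Young diagram. For λ = (3, 3, 2, 1, 1, 1, 1, 1, 1), n = 14 boxes. Hook lengths by row (left-to-right, top-to-bottom): [11, 4, 2]; [10, 3, 1]; [8, 1]; [6]; [5]; [4]; [3]; [2]; [1]. Product of hooks = 15206400. So f^λ = 14! / 15206400 = 87178291200 / 15206400 = 5733.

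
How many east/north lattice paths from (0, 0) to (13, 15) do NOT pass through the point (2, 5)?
Number of paths = 30035124

Total paths from (0, 0) to (13, 15): C(28, 13) = 37442160. Paths through (2, 5): (paths (0, 0) → (2, 5)) × (paths (2, 5) → (13, 15)) = C(7, 2) · C(21, 11) = 21 · 352716 = 7407036. Avoidance count = 37442160 − 7407036 = 30035124.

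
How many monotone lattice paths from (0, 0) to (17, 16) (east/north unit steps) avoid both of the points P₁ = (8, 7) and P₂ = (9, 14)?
Number of paths = 819476460

Inclusion–exclusion. Total paths: C(33, 17) = 1166803110. Through P₁: C(15, 8)·C(18, 9) = 312869700. Through P₂: C(23, 9)·C(10, 8) = 36773550. Since P₁ is strictly southwest of P₂, a monotone path through both must visit P₁ then P₂; paths through both = C(15, 8)·C(8, 1)·C(10, 8) = 2316600. Avoid both = 1166803110 − 312869700 − 36773550 + 2316600 = 819476460.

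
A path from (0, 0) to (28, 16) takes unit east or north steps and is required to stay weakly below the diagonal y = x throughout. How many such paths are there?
Number of paths = 186803188858

By the reflection principle (André's argument), the number of monotone paths to (28, 16) with n ≤ m that never go above y = x is C(44, 28) − C(44, 29) = 416714805914 − 229911617056 = 186803188858.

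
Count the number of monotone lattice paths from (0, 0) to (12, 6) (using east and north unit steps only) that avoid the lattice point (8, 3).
Number of paths = 12789

Total paths from (0, 0) to (12, 6): C(18, 12) = 18564. Paths through (8, 3): (paths (0, 0) → (8, 3)) × (paths (8, 3) → (12, 6)) = C(11, 8) · C(7, 4) = 165 · 35 = 5775. Avoidance count = 18564 − 5775 = 12789.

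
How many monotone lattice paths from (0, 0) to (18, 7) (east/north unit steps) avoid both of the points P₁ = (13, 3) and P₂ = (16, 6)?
Number of paths = 219901

Inclusion–exclusion. Total paths: C(25, 18) = 480700. Through P₁: C(16, 13)·C(9, 5) = 70560. Through P₂: C(22, 16)·C(3, 2) = 223839. Since P₁ is strictly southwest of P₂, a monotone path through both must visit P₁ then P₂; paths through both = C(16, 13)·C(6, 3)·C(3, 2) = 33600. Avoid both = 480700 − 70560 − 223839 + 33600 = 219901.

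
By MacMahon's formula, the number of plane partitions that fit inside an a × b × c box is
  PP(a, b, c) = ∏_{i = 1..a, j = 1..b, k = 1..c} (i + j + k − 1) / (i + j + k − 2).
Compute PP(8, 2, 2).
PP(8, 2, 2) = 825

Evaluate the triple product over i = 1..8, j = 1..2, k = 1..2. The factors are (2/1) · (3/2) · (3/2) · (4/3) · (3/2) · (4/3) · (4/3) · (5/4) · … (32 factors total). The numerators and denominators telescope so the product is an integer; carrying out the multiplication exactly gives PP(8, 2, 2) = 825.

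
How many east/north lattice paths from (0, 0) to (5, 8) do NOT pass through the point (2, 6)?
Number of paths = 1007

Total paths from (0, 0) to (5, 8): C(13, 5) = 1287. Paths through (2, 6): (paths (0, 0) → (2, 6)) × (paths (2, 6) → (5, 8)) = C(8, 2) · C(5, 3) = 28 · 10 = 280. Avoidance count = 1287 − 280 = 1007.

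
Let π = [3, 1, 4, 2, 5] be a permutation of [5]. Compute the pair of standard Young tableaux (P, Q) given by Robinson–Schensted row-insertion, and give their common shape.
P = [1, 2, 5] / [3, 4];  Q = [1, 3, 5] / [2, 4];  common shape = (3, 2)

Row-insert the values π_1, π_2, … into P one at a time, bumping the leftmost entry strictly greater than the inserted value down to the next row. The recording tableau Q records, in position (i, j), the step at which that cell was added to P.
  Insert 3 (step 1): P = [3];  Q = [1]
  Insert 1 (step 2): P = [1] / [3];  Q = [1] / [2]
  Insert 4 (step 3): P = [1, 4] / [3];  Q = [1, 3] / [2]
  Insert 2 (step 4): P = [1, 2] / [3, 4];  Q = [1, 3] / [2, 4]
  Insert 5 (step 5): P = [1, 2, 5] / [3, 4];  Q = [1, 3, 5] / [2, 4]
Final shape: (3, 2).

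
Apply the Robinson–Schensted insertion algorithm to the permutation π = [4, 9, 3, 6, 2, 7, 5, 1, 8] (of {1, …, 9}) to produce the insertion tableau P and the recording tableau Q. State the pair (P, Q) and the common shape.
P = [1, 5, 7, 8] / [2, 6] / [3, 9] / [4];  Q = [1, 2, 6, 9] / [3, 4] / [5, 7] / [8];  common shape = (4, 2, 2, 1)

Row-insert the values π_1, π_2, … into P one at a time, bumping the leftmost entry strictly greater than the inserted value down to the next row. The recording tableau Q records, in position (i, j), the step at which that cell was added to P.
  Insert 4 (step 1): P = [4];  Q = [1]
  Insert 9 (step 2): P = [4, 9];  Q = [1, 2]
  Insert 3 (step 3): P = [3, 9] / [4];  Q = [1, 2] / [3]
  Insert 6 (step 4): P = [3, 6] / [4, 9];  Q = [1, 2] / [3, 4]
  Insert 2 (step 5): P = [2, 6] / [3, 9] / [4];  Q = [1, 2] / [3, 4] / [5]
  Insert 7 (step 6): P = [2, 6, 7] / [3, 9] / [4];  Q = [1, 2, 6] / [3, 4] / [5]
  Insert 5 (step 7): P = [2, 5, 7] / [3, 6] / [4, 9];  Q = [1, 2, 6] / [3, 4] / [5, 7]
  Insert 1 (step 8): P = [1, 5, 7] / [2, 6] / [3, 9] / [4];  Q = [1, 2, 6] / [3, 4] / [5, 7] / [8]
  Insert 8 (step 9): P = [1, 5, 7, 8] / [2, 6] / [3, 9] / [4];  Q = [1, 2, 6, 9] / [3, 4] / [5, 7] / [8]
Final shape: (4, 2, 2, 1).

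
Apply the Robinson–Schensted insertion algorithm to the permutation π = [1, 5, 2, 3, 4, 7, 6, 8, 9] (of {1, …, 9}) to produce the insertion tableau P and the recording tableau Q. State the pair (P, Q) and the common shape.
P = [1, 2, 3, 4, 6, 8, 9] / [5, 7];  Q = [1, 2, 4, 5, 6, 8, 9] / [3, 7];  common shape = (7, 2)

Row-insert the values π_1, π_2, … into P one at a time, bumping the leftmost entry strictly greater than the inserted value down to the next row. The recording tableau Q records, in position (i, j), the step at which that cell was added to P.
  Insert 1 (step 1): P = [1];  Q = [1]
  Insert 5 (step 2): P = [1, 5];  Q = [1, 2]
  Insert 2 (step 3): P = [1, 2] / [5];  Q = [1, 2] / [3]
  Insert 3 (step 4): P = [1, 2, 3] / [5];  Q = [1, 2, 4] / [3]
  Insert 4 (step 5): P = [1, 2, 3, 4] / [5];  Q = [1, 2, 4, 5] / [3]
  Insert 7 (step 6): P = [1, 2, 3, 4, 7] / [5];  Q = [1, 2, 4, 5, 6] / [3]
  Insert 6 (step 7): P = [1, 2, 3, 4, 6] / [5, 7];  Q = [1, 2, 4, 5, 6] / [3, 7]
  Insert 8 (step 8): P = [1, 2, 3, 4, 6, 8] / [5, 7];  Q = [1, 2, 4, 5, 6, 8] / [3, 7]
  Insert 9 (step 9): P = [1, 2, 3, 4, 6, 8, 9] / [5, 7];  Q = [1, 2, 4, 5, 6, 8, 9] / [3, 7]
Final shape: (7, 2).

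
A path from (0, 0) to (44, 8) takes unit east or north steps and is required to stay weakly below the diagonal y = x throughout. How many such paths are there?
Number of paths = 618753590

By the reflection principle (André's argument), the number of monotone paths to (44, 8) with n ≤ m that never go above y = x is C(52, 44) − C(52, 45) = 752538150 − 133784560 = 618753590.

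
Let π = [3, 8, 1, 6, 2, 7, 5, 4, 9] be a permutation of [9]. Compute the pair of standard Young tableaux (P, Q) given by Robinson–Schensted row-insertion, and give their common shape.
P = [1, 2, 4, 9] / [3, 5, 7] / [6] / [8];  Q = [1, 2, 6, 9] / [3, 4, 7] / [5] / [8];  common shape = (4, 3, 1, 1)

Row-insert the values π_1, π_2, … into P one at a time, bumping the leftmost entry strictly greater than the inserted value down to the next row. The recording tableau Q records, in position (i, j), the step at which that cell was added to P.
  Insert 3 (step 1): P = [3];  Q = [1]
  Insert 8 (step 2): P = [3, 8];  Q = [1, 2]
  Insert 1 (step 3): P = [1, 8] / [3];  Q = [1, 2] / [3]
  Insert 6 (step 4): P = [1, 6] / [3, 8];  Q = [1, 2] / [3, 4]
  Insert 2 (step 5): P = [1, 2] / [3, 6] / [8];  Q = [1, 2] / [3, 4] / [5]
  Insert 7 (step 6): P = [1, 2, 7] / [3, 6] / [8];  Q = [1, 2, 6] / [3, 4] / [5]
  Insert 5 (step 7): P = [1, 2, 5] / [3, 6, 7] / [8];  Q = [1, 2, 6] / [3, 4, 7] / [5]
  Insert 4 (step 8): P = [1, 2, 4] / [3, 5, 7] / [6] / [8];  Q = [1, 2, 6] / [3, 4, 7] / [5] / [8]
  Insert 9 (step 9): P = [1, 2, 4, 9] / [3, 5, 7] / [6] / [8];  Q = [1, 2, 6, 9] / [3, 4, 7] / [5] / [8]
Final shape: (4, 3, 1, 1).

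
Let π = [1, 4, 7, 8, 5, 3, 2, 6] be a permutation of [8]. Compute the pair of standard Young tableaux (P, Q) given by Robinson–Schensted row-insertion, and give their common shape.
P = [1, 2, 5, 6] / [3, 8] / [4] / [7];  Q = [1, 2, 3, 4] / [5, 8] / [6] / [7];  common shape = (4, 2, 1, 1)

Row-insert the values π_1, π_2, … into P one at a time, bumping the leftmost entry strictly greater than the inserted value down to the next row. The recording tableau Q records, in position (i, j), the step at which that cell was added to P.
  Insert 1 (step 1): P = [1];  Q = [1]
  Insert 4 (step 2): P = [1, 4];  Q = [1, 2]
  Insert 7 (step 3): P = [1, 4, 7];  Q = [1, 2, 3]
  Insert 8 (step 4): P = [1, 4, 7, 8];  Q = [1, 2, 3, 4]
  Insert 5 (step 5): P = [1, 4, 5, 8] / [7];  Q = [1, 2, 3, 4] / [5]
  Insert 3 (step 6): P = [1, 3, 5, 8] / [4] / [7];  Q = [1, 2, 3, 4] / [5] / [6]
  Insert 2 (step 7): P = [1, 2, 5, 8] / [3] / [4] / [7];  Q = [1, 2, 3, 4] / [5] / [6] / [7]
  Insert 6 (step 8): P = [1, 2, 5, 6] / [3, 8] / [4] / [7];  Q = [1, 2, 3, 4] / [5, 8] / [6] / [7]
Final shape: (4, 2, 1, 1).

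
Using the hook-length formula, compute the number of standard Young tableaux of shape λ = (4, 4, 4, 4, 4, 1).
# SYT of shape (4, 4, 4, 4, 4, 1) = 15519504

Hook-length formula: f^λ = n! / Π hook(c), product over all cells c of the Young diagram. For λ = (4, 4, 4, 4, 4, 1), n = 21 boxes. Hook lengths by row (left-to-right, top-to-bottom): [9, 7, 6, 5]; [8, 6, 5, 4]; [7, 5, 4, 3]; [6, 4, 3, 2]; [5, 3, 2, 1]; [1]. Product of hooks = 3292047360000. So f^λ = 21! / 3292047360000 = 51090942171709440000 / 3292047360000 = 15519504.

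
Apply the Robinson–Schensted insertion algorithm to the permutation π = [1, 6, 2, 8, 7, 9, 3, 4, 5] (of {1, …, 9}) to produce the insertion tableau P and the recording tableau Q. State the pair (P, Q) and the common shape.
P = [1, 2, 3, 4, 5] / [6, 7, 9] / [8];  Q = [1, 2, 4, 6, 9] / [3, 5, 8] / [7];  common shape = (5, 3, 1)

Row-insert the values π_1, π_2, … into P one at a time, bumping the leftmost entry strictly greater than the inserted value down to the next row. The recording tableau Q records, in position (i, j), the step at which that cell was added to P.
  Insert 1 (step 1): P = [1];  Q = [1]
  Insert 6 (step 2): P = [1, 6];  Q = [1, 2]
  Insert 2 (step 3): P = [1, 2] / [6];  Q = [1, 2] / [3]
  Insert 8 (step 4): P = [1, 2, 8] / [6];  Q = [1, 2, 4] / [3]
  Insert 7 (step 5): P = [1, 2, 7] / [6, 8];  Q = [1, 2, 4] / [3, 5]
  Insert 9 (step 6): P = [1, 2, 7, 9] / [6, 8];  Q = [1, 2, 4, 6] / [3, 5]
  Insert 3 (step 7): P = [1, 2, 3, 9] / [6, 7] / [8];  Q = [1, 2, 4, 6] / [3, 5] / [7]
  Insert 4 (step 8): P = [1, 2, 3, 4] / [6, 7, 9] / [8];  Q = [1, 2, 4, 6] / [3, 5, 8] / [7]
  Insert 5 (step 9): P = [1, 2, 3, 4, 5] / [6, 7, 9] / [8];  Q = [1, 2, 4, 6, 9] / [3, 5, 8] / [7]
Final shape: (5, 3, 1).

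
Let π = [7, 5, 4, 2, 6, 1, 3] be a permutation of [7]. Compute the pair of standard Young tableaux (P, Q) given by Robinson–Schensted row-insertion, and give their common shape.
P = [1, 3] / [2, 6] / [4] / [5] / [7];  Q = [1, 5] / [2, 7] / [3] / [4] / [6];  common shape = (2, 2, 1, 1, 1)

Row-insert the values π_1, π_2, … into P one at a time, bumping the leftmost entry strictly greater than the inserted value down to the next row. The recording tableau Q records, in position (i, j), the step at which that cell was added to P.
  Insert 7 (step 1): P = [7];  Q = [1]
  Insert 5 (step 2): P = [5] / [7];  Q = [1] / [2]
  Insert 4 (step 3): P = [4] / [5] / [7];  Q = [1] / [2] / [3]
  Insert 2 (step 4): P = [2] / [4] / [5] / [7];  Q = [1] / [2] / [3] / [4]
  Insert 6 (step 5): P = [2, 6] / [4] / [5] / [7];  Q = [1, 5] / [2] / [3] / [4]
  Insert 1 (step 6): P = [1, 6] / [2] / [4] / [5] / [7];  Q = [1, 5] / [2] / [3] / [4] / [6]
  Insert 3 (step 7): P = [1, 3] / [2, 6] / [4] / [5] / [7];  Q = [1, 5] / [2, 7] / [3] / [4] / [6]
Final shape: (2, 2, 1, 1, 1).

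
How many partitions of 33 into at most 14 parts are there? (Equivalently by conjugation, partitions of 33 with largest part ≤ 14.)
p(33, parts ≤ 14) = 8551

Use the recurrence p(n, m) = p(n, m−1) + p(n−m, m): either the largest part is < m (count p(n, m−1)) or the largest part is exactly m (remove one copy of m, count p(n−m, m)). With p(0, ·) = 1 this gives p(33, parts ≤ 14) = 8551. (By conjugating Young diagrams, this also counts partitions of 33 into at most 14 parts.)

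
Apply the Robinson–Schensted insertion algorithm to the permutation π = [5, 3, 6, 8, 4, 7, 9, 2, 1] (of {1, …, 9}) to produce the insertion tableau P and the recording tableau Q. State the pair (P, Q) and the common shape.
P = [1, 4, 7, 9] / [2, 6, 8] / [3] / [5];  Q = [1, 3, 4, 7] / [2, 5, 6] / [8] / [9];  common shape = (4, 3, 1, 1)

Row-insert the values π_1, π_2, … into P one at a time, bumping the leftmost entry strictly greater than the inserted value down to the next row. The recording tableau Q records, in position (i, j), the step at which that cell was added to P.
  Insert 5 (step 1): P = [5];  Q = [1]
  Insert 3 (step 2): P = [3] / [5];  Q = [1] / [2]
  Insert 6 (step 3): P = [3, 6] / [5];  Q = [1, 3] / [2]
  Insert 8 (step 4): P = [3, 6, 8] / [5];  Q = [1, 3, 4] / [2]
  Insert 4 (step 5): P = [3, 4, 8] / [5, 6];  Q = [1, 3, 4] / [2, 5]
  Insert 7 (step 6): P = [3, 4, 7] / [5, 6, 8];  Q = [1, 3, 4] / [2, 5, 6]
  Insert 9 (step 7): P = [3, 4, 7, 9] / [5, 6, 8];  Q = [1, 3, 4, 7] / [2, 5, 6]
  Insert 2 (step 8): P = [2, 4, 7, 9] / [3, 6, 8] / [5];  Q = [1, 3, 4, 7] / [2, 5, 6] / [8]
  Insert 1 (step 9): P = [1, 4, 7, 9] / [2, 6, 8] / [3] / [5];  Q = [1, 3, 4, 7] / [2, 5, 6] / [8] / [9]
Final shape: (4, 3, 1, 1).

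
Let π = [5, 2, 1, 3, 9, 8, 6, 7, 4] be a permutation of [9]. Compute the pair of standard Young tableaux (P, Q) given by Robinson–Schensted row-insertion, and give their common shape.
P = [1, 3, 4, 7] / [2, 6] / [5, 8] / [9];  Q = [1, 4, 5, 8] / [2, 6] / [3, 7] / [9];  common shape = (4, 2, 2, 1)

Row-insert the values π_1, π_2, … into P one at a time, bumping the leftmost entry strictly greater than the inserted value down to the next row. The recording tableau Q records, in position (i, j), the step at which that cell was added to P.
  Insert 5 (step 1): P = [5];  Q = [1]
  Insert 2 (step 2): P = [2] / [5];  Q = [1] / [2]
  Insert 1 (step 3): P = [1] / [2] / [5];  Q = [1] / [2] / [3]
  Insert 3 (step 4): P = [1, 3] / [2] / [5];  Q = [1, 4] / [2] / [3]
  Insert 9 (step 5): P = [1, 3, 9] / [2] / [5];  Q = [1, 4, 5] / [2] / [3]
  Insert 8 (step 6): P = [1, 3, 8] / [2, 9] / [5];  Q = [1, 4, 5] / [2, 6] / [3]
  Insert 6 (step 7): P = [1, 3, 6] / [2, 8] / [5, 9];  Q = [1, 4, 5] / [2, 6] / [3, 7]
  Insert 7 (step 8): P = [1, 3, 6, 7] / [2, 8] / [5, 9];  Q = [1, 4, 5, 8] / [2, 6] / [3, 7]
  Insert 4 (step 9): P = [1, 3, 4, 7] / [2, 6] / [5, 8] / [9];  Q = [1, 4, 5, 8] / [2, 6] / [3, 7] / [9]
Final shape: (4, 2, 2, 1).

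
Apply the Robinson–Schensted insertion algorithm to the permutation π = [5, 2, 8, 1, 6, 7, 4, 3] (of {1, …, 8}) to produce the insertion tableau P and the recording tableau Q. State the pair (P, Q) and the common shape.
P = [1, 3, 7] / [2, 4] / [5, 6] / [8];  Q = [1, 3, 6] / [2, 5] / [4, 7] / [8];  common shape = (3, 2, 2, 1)

Row-insert the values π_1, π_2, … into P one at a time, bumping the leftmost entry strictly greater than the inserted value down to the next row. The recording tableau Q records, in position (i, j), the step at which that cell was added to P.
  Insert 5 (step 1): P = [5];  Q = [1]
  Insert 2 (step 2): P = [2] / [5];  Q = [1] / [2]
  Insert 8 (step 3): P = [2, 8] / [5];  Q = [1, 3] / [2]
  Insert 1 (step 4): P = [1, 8] / [2] / [5];  Q = [1, 3] / [2] / [4]
  Insert 6 (step 5): P = [1, 6] / [2, 8] / [5];  Q = [1, 3] / [2, 5] / [4]
  Insert 7 (step 6): P = [1, 6, 7] / [2, 8] / [5];  Q = [1, 3, 6] / [2, 5] / [4]
  Insert 4 (step 7): P = [1, 4, 7] / [2, 6] / [5, 8];  Q = [1, 3, 6] / [2, 5] / [4, 7]
  Insert 3 (step 8): P = [1, 3, 7] / [2, 4] / [5, 6] / [8];  Q = [1, 3, 6] / [2, 5] / [4, 7] / [8]
Final shape: (3, 2, 2, 1).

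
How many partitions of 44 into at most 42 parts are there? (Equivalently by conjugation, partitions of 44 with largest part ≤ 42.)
p(44, parts ≤ 42) = 75173

Use the recurrence p(n, m) = p(n, m−1) + p(n−m, m): either the largest part is < m (count p(n, m−1)) or the largest part is exactly m (remove one copy of m, count p(n−m, m)). With p(0, ·) = 1 this gives p(44, parts ≤ 42) = 75173. (By conjugating Young diagrams, this also counts partitions of 44 into at most 42 parts.)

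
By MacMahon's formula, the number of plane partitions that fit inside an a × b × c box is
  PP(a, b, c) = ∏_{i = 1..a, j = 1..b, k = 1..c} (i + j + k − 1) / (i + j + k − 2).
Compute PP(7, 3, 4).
PP(7, 3, 4) = 1557270

Evaluate the triple product over i = 1..7, j = 1..3, k = 1..4. The factors are (2/1) · (3/2) · (4/3) · (5/4) · (3/2) · (4/3) · (5/4) · (6/5) · … (84 factors total). The numerators and denominators telescope so the product is an integer; carrying out the multiplication exactly gives PP(7, 3, 4) = 1557270.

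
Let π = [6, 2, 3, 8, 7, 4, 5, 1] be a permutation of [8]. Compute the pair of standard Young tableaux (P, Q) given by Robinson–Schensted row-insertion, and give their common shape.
P = [1, 3, 4, 5] / [2, 7] / [6] / [8];  Q = [1, 3, 4, 7] / [2, 5] / [6] / [8];  common shape = (4, 2, 1, 1)

Row-insert the values π_1, π_2, … into P one at a time, bumping the leftmost entry strictly greater than the inserted value down to the next row. The recording tableau Q records, in position (i, j), the step at which that cell was added to P.
  Insert 6 (step 1): P = [6];  Q = [1]
  Insert 2 (step 2): P = [2] / [6];  Q = [1] / [2]
  Insert 3 (step 3): P = [2, 3] / [6];  Q = [1, 3] / [2]
  Insert 8 (step 4): P = [2, 3, 8] / [6];  Q = [1, 3, 4] / [2]
  Insert 7 (step 5): P = [2, 3, 7] / [6, 8];  Q = [1, 3, 4] / [2, 5]
  Insert 4 (step 6): P = [2, 3, 4] / [6, 7] / [8];  Q = [1, 3, 4] / [2, 5] / [6]
  Insert 5 (step 7): P = [2, 3, 4, 5] / [6, 7] / [8];  Q = [1, 3, 4, 7] / [2, 5] / [6]
  Insert 1 (step 8): P = [1, 3, 4, 5] / [2, 7] / [6] / [8];  Q = [1, 3, 4, 7] / [2, 5] / [6] / [8]
Final shape: (4, 2, 1, 1).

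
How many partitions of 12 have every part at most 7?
p(12, parts ≤ 7) = 65

Partitions of 12 with all parts ≤ 7: 7+5, 7+4+1, 7+3+2, 7+3+1+1, 7+2+2+1, 7+2+1+1+1, 7+1+1+1+1+1, 6+6, 6+5+1, 6+4+2, 6+4+1+1, 6+3+3, 6+3+2+1, 6+3+1+1+1, 6+2+2+2, 6+2+2+1+1, 6+2+1+1+1+1, 6+1+1+1+1+1+1, 5+5+2, 5+5+1+1, 5+4+3, 5+4+2+1, 5+4+1+1+1, 5+3+3+1, 5+3+2+2, 5+3+2+1+1, 5+3+1+1+1+1, 5+2+2+2+1, 5+2+2+1+1+1, 5+2+1+1+1+1+1, … (65 total). Count = 65.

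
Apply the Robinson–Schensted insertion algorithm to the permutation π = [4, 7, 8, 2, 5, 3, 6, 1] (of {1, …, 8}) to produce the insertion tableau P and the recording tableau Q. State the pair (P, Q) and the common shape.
P = [1, 3, 6] / [2, 5, 8] / [4] / [7];  Q = [1, 2, 3] / [4, 5, 7] / [6] / [8];  common shape = (3, 3, 1, 1)

Row-insert the values π_1, π_2, … into P one at a time, bumping the leftmost entry strictly greater than the inserted value down to the next row. The recording tableau Q records, in position (i, j), the step at which that cell was added to P.
  Insert 4 (step 1): P = [4];  Q = [1]
  Insert 7 (step 2): P = [4, 7];  Q = [1, 2]
  Insert 8 (step 3): P = [4, 7, 8];  Q = [1, 2, 3]
  Insert 2 (step 4): P = [2, 7, 8] / [4];  Q = [1, 2, 3] / [4]
  Insert 5 (step 5): P = [2, 5, 8] / [4, 7];  Q = [1, 2, 3] / [4, 5]
  Insert 3 (step 6): P = [2, 3, 8] / [4, 5] / [7];  Q = [1, 2, 3] / [4, 5] / [6]
  Insert 6 (step 7): P = [2, 3, 6] / [4, 5, 8] / [7];  Q = [1, 2, 3] / [4, 5, 7] / [6]
  Insert 1 (step 8): P = [1, 3, 6] / [2, 5, 8] / [4] / [7];  Q = [1, 2, 3] / [4, 5, 7] / [6] / [8]
Final shape: (3, 3, 1, 1).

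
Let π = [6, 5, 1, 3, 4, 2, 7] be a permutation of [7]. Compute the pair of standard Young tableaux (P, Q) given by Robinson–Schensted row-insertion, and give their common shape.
P = [1, 2, 4, 7] / [3] / [5] / [6];  Q = [1, 4, 5, 7] / [2] / [3] / [6];  common shape = (4, 1, 1, 1)

Row-insert the values π_1, π_2, … into P one at a time, bumping the leftmost entry strictly greater than the inserted value down to the next row. The recording tableau Q records, in position (i, j), the step at which that cell was added to P.
  Insert 6 (step 1): P = [6];  Q = [1]
  Insert 5 (step 2): P = [5] / [6];  Q = [1] / [2]
  Insert 1 (step 3): P = [1] / [5] / [6];  Q = [1] / [2] / [3]
  Insert 3 (step 4): P = [1, 3] / [5] / [6];  Q = [1, 4] / [2] / [3]
  Insert 4 (step 5): P = [1, 3, 4] / [5] / [6];  Q = [1, 4, 5] / [2] / [3]
  Insert 2 (step 6): P = [1, 2, 4] / [3] / [5] / [6];  Q = [1, 4, 5] / [2] / [3] / [6]
  Insert 7 (step 7): P = [1, 2, 4, 7] / [3] / [5] / [6];  Q = [1, 4, 5, 7] / [2] / [3] / [6]
Final shape: (4, 1, 1, 1).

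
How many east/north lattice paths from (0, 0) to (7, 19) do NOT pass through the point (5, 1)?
Number of paths = 656660

Total paths from (0, 0) to (7, 19): C(26, 7) = 657800. Paths through (5, 1): (paths (0, 0) → (5, 1)) × (paths (5, 1) → (7, 19)) = C(6, 5) · C(20, 2) = 6 · 190 = 1140. Avoidance count = 657800 − 1140 = 656660.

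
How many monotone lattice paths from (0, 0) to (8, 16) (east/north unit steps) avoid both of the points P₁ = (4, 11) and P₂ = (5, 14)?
Number of paths = 501801

Inclusion–exclusion. Total paths: C(24, 8) = 735471. Through P₁: C(15, 4)·C(9, 4) = 171990. Through P₂: C(19, 5)·C(5, 3) = 116280. Since P₁ is strictly southwest of P₂, a monotone path through both must visit P₁ then P₂; paths through both = C(15, 4)·C(4, 1)·C(5, 3) = 54600. Avoid both = 735471 − 171990 − 116280 + 54600 = 501801.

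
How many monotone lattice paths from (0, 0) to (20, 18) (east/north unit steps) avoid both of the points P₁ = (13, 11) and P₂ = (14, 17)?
Number of paths = 23277267783

Inclusion–exclusion. Total paths: C(38, 20) = 33578000610. Through P₁: C(24, 13)·C(14, 7) = 8566766208. Through P₂: C(31, 14)·C(7, 6) = 1856277675. Since P₁ is strictly southwest of P₂, a monotone path through both must visit P₁ then P₂; paths through both = C(24, 13)·C(7, 1)·C(7, 6) = 122311056. Avoid both = 33578000610 − 8566766208 − 1856277675 + 122311056 = 23277267783.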